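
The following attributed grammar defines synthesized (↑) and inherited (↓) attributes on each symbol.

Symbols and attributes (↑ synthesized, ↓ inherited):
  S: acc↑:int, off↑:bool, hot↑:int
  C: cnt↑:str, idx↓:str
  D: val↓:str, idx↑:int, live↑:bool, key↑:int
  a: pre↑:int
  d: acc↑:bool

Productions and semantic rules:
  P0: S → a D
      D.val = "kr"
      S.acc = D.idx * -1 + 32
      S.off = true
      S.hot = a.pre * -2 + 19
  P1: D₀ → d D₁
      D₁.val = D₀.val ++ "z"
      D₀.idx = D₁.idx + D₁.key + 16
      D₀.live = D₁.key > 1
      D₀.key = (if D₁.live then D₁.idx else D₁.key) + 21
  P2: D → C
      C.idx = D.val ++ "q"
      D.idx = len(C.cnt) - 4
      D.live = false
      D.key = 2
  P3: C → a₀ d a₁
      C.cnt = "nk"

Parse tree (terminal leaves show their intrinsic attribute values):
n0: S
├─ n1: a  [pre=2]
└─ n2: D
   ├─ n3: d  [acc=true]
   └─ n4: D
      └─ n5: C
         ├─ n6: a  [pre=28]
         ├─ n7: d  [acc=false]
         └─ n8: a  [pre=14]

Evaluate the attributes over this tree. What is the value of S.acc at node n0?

1. n1.pre = 2  [terminal]
2. n2.val = "kr"  ["kr"]
3. n3.acc = true  [terminal]
4. n4.val = "krz"  [D₀.val ++ "z"]
5. n5.idx = "krzq"  [D.val ++ "q"]
6. n6.pre = 28  [terminal]
7. n7.acc = false  [terminal]
8. n8.pre = 14  [terminal]
9. n5.cnt = "nk"  ["nk"]
10. n4.idx = -2  [len(C.cnt) - 4]
11. n4.live = false  [false]
12. n4.key = 2  [2]
13. n2.idx = 16  [D₁.idx + D₁.key + 16]
14. n2.live = true  [D₁.key > 1]
15. n2.key = 23  [(if D₁.live then D₁.idx else D₁.key) + 21]
16. n0.acc = 16  [D.idx * -1 + 32]
17. n0.off = true  [true]
18. n0.hot = 15  [a.pre * -2 + 19]

16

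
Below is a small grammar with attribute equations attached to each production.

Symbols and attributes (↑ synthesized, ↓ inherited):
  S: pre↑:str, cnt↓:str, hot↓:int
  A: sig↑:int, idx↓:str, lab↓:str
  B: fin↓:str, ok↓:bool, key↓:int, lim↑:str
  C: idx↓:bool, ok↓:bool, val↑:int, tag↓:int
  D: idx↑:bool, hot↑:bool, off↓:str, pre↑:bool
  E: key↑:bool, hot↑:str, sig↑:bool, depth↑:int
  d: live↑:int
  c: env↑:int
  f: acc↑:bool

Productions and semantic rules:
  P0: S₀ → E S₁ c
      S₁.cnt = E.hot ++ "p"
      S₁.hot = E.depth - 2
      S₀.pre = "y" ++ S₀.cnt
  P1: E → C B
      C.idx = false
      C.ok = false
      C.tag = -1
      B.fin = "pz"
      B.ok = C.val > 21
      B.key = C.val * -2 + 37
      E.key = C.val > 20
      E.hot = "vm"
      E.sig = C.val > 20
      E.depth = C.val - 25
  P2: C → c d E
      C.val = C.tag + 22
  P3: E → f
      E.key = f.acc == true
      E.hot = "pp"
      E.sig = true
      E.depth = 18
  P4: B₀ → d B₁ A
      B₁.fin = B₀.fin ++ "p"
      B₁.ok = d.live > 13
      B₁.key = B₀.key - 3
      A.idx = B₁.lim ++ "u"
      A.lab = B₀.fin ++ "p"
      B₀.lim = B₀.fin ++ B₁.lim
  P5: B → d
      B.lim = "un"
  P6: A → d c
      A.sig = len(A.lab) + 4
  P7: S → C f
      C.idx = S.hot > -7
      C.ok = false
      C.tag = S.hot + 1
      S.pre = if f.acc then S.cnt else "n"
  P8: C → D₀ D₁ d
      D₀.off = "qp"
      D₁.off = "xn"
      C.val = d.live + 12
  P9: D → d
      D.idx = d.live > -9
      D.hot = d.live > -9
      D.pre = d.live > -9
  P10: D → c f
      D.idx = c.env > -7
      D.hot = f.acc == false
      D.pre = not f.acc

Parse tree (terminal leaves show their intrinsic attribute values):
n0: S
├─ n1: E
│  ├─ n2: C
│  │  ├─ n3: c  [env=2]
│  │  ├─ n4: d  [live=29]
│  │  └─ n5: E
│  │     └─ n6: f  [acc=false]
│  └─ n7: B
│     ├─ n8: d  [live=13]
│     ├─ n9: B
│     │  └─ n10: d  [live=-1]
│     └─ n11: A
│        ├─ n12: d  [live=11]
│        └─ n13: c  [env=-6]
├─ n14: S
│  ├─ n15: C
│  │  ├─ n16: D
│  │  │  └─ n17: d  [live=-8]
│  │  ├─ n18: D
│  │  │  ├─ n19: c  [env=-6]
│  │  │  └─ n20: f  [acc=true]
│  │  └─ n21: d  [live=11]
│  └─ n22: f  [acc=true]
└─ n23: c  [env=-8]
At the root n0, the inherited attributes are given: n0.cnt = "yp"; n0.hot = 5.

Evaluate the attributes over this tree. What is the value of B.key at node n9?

-8

1. n0.cnt = "yp"  [given at root]
2. n0.hot = 5  [given at root]
3. n2.idx = false  [false]
4. n2.ok = false  [false]
5. n2.tag = -1  [-1]
6. n3.env = 2  [terminal]
7. n4.live = 29  [terminal]
8. n6.acc = false  [terminal]
9. n5.key = false  [f.acc == true]
10. n5.hot = "pp"  ["pp"]
11. n5.sig = true  [true]
12. n5.depth = 18  [18]
13. n2.val = 21  [C.tag + 22]
14. n7.fin = "pz"  ["pz"]
15. n7.ok = false  [C.val > 21]
16. n7.key = -5  [C.val * -2 + 37]
17. n8.live = 13  [terminal]
18. n9.fin = "pzp"  [B₀.fin ++ "p"]
19. n9.ok = false  [d.live > 13]
20. n9.key = -8  [B₀.key - 3]
21. n10.live = -1  [terminal]
22. n9.lim = "un"  ["un"]
23. n11.idx = "unu"  [B₁.lim ++ "u"]
24. n11.lab = "pzp"  [B₀.fin ++ "p"]
25. n12.live = 11  [terminal]
26. n13.env = -6  [terminal]
27. n11.sig = 7  [len(A.lab) + 4]
28. n7.lim = "pzun"  [B₀.fin ++ B₁.lim]
29. n1.key = true  [C.val > 20]
30. n1.hot = "vm"  ["vm"]
31. n1.sig = true  [C.val > 20]
32. n1.depth = -4  [C.val - 25]
33. n14.cnt = "vmp"  [E.hot ++ "p"]
34. n14.hot = -6  [E.depth - 2]
35. n15.idx = true  [S.hot > -7]
36. n15.ok = false  [false]
37. n15.tag = -5  [S.hot + 1]
38. n16.off = "qp"  ["qp"]
39. n17.live = -8  [terminal]
40. n16.idx = true  [d.live > -9]
41. n16.hot = true  [d.live > -9]
42. n16.pre = true  [d.live > -9]
43. n18.off = "xn"  ["xn"]
44. n19.env = -6  [terminal]
45. n20.acc = true  [terminal]
46. n18.idx = true  [c.env > -7]
47. n18.hot = false  [f.acc == false]
48. n18.pre = false  [not f.acc]
49. n21.live = 11  [terminal]
50. n15.val = 23  [d.live + 12]
51. n22.acc = true  [terminal]
52. n14.pre = "vmp"  [if f.acc then S.cnt else "n"]
53. n23.env = -8  [terminal]
54. n0.pre = "yyp"  ["y" ++ S₀.cnt]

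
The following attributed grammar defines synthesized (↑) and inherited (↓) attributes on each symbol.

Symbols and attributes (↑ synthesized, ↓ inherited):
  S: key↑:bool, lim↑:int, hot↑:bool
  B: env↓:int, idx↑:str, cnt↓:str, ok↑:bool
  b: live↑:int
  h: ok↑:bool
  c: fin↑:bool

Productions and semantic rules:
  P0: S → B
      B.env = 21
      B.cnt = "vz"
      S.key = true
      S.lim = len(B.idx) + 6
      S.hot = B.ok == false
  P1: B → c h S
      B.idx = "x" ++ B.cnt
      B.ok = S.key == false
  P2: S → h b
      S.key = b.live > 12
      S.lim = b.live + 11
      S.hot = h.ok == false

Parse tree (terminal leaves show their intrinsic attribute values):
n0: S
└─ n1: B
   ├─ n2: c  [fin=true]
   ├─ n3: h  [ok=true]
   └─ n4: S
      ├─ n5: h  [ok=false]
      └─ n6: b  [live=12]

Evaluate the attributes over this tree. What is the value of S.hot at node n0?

false

1. n1.env = 21  [21]
2. n1.cnt = "vz"  ["vz"]
3. n2.fin = true  [terminal]
4. n3.ok = true  [terminal]
5. n5.ok = false  [terminal]
6. n6.live = 12  [terminal]
7. n4.key = false  [b.live > 12]
8. n4.lim = 23  [b.live + 11]
9. n4.hot = true  [h.ok == false]
10. n1.idx = "xvz"  ["x" ++ B.cnt]
11. n1.ok = true  [S.key == false]
12. n0.key = true  [true]
13. n0.lim = 9  [len(B.idx) + 6]
14. n0.hot = false  [B.ok == false]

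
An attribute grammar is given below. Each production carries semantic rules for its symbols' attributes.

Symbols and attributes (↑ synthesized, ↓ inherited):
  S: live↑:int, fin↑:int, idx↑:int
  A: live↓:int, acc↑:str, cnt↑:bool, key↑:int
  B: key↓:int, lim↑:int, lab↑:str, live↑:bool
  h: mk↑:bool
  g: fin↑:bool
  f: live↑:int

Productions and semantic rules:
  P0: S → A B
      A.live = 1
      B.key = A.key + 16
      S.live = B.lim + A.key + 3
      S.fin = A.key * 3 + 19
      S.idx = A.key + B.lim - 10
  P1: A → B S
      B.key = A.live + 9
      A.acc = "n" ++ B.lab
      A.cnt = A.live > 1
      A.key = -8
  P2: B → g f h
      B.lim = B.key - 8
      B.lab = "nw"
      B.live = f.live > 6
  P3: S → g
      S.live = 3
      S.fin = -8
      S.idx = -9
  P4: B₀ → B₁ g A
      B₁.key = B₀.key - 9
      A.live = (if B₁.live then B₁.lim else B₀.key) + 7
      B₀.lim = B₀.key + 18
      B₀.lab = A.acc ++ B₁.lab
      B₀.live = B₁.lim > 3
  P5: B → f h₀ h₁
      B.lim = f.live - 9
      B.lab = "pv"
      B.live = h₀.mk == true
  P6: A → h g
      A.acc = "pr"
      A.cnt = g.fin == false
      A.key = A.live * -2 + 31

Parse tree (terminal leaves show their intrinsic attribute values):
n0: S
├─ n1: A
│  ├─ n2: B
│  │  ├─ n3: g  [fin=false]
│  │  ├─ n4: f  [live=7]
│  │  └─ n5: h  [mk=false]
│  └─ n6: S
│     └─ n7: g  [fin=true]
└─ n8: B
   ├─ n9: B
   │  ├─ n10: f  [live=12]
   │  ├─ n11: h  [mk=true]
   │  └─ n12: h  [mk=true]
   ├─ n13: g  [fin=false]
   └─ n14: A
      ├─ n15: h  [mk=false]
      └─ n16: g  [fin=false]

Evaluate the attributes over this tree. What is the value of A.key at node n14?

1. n1.live = 1  [1]
2. n2.key = 10  [A.live + 9]
3. n3.fin = false  [terminal]
4. n4.live = 7  [terminal]
5. n5.mk = false  [terminal]
6. n2.lim = 2  [B.key - 8]
7. n2.lab = "nw"  ["nw"]
8. n2.live = true  [f.live > 6]
9. n7.fin = true  [terminal]
10. n6.live = 3  [3]
11. n6.fin = -8  [-8]
12. n6.idx = -9  [-9]
13. n1.acc = "nnw"  ["n" ++ B.lab]
14. n1.cnt = false  [A.live > 1]
15. n1.key = -8  [-8]
16. n8.key = 8  [A.key + 16]
17. n9.key = -1  [B₀.key - 9]
18. n10.live = 12  [terminal]
19. n11.mk = true  [terminal]
20. n12.mk = true  [terminal]
21. n9.lim = 3  [f.live - 9]
22. n9.lab = "pv"  ["pv"]
23. n9.live = true  [h₀.mk == true]
24. n13.fin = false  [terminal]
25. n14.live = 10  [(if B₁.live then B₁.lim else B₀.key) + 7]
26. n15.mk = false  [terminal]
27. n16.fin = false  [terminal]
28. n14.acc = "pr"  ["pr"]
29. n14.cnt = true  [g.fin == false]
30. n14.key = 11  [A.live * -2 + 31]
31. n8.lim = 26  [B₀.key + 18]
32. n8.lab = "prpv"  [A.acc ++ B₁.lab]
33. n8.live = false  [B₁.lim > 3]
34. n0.live = 21  [B.lim + A.key + 3]
35. n0.fin = -5  [A.key * 3 + 19]
36. n0.idx = 8  [A.key + B.lim - 10]

11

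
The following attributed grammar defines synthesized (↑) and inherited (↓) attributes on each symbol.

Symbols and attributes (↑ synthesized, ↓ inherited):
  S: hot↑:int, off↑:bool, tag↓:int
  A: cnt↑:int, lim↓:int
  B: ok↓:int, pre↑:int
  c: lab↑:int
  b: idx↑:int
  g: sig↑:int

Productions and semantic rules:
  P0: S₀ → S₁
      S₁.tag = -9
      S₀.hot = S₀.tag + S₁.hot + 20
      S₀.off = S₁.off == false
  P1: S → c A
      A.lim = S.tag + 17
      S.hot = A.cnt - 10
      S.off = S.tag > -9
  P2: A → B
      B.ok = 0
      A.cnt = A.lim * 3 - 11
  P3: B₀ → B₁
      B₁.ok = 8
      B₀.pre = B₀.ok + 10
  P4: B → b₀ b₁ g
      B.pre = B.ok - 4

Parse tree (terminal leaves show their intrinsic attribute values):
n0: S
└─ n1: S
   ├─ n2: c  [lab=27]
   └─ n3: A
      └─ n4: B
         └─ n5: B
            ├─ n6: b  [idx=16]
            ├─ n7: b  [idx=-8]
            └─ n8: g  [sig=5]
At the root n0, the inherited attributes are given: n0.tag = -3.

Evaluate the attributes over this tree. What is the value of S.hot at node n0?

20

1. n0.tag = -3  [given at root]
2. n1.tag = -9  [-9]
3. n2.lab = 27  [terminal]
4. n3.lim = 8  [S.tag + 17]
5. n4.ok = 0  [0]
6. n5.ok = 8  [8]
7. n6.idx = 16  [terminal]
8. n7.idx = -8  [terminal]
9. n8.sig = 5  [terminal]
10. n5.pre = 4  [B.ok - 4]
11. n4.pre = 10  [B₀.ok + 10]
12. n3.cnt = 13  [A.lim * 3 - 11]
13. n1.hot = 3  [A.cnt - 10]
14. n1.off = false  [S.tag > -9]
15. n0.hot = 20  [S₀.tag + S₁.hot + 20]
16. n0.off = true  [S₁.off == false]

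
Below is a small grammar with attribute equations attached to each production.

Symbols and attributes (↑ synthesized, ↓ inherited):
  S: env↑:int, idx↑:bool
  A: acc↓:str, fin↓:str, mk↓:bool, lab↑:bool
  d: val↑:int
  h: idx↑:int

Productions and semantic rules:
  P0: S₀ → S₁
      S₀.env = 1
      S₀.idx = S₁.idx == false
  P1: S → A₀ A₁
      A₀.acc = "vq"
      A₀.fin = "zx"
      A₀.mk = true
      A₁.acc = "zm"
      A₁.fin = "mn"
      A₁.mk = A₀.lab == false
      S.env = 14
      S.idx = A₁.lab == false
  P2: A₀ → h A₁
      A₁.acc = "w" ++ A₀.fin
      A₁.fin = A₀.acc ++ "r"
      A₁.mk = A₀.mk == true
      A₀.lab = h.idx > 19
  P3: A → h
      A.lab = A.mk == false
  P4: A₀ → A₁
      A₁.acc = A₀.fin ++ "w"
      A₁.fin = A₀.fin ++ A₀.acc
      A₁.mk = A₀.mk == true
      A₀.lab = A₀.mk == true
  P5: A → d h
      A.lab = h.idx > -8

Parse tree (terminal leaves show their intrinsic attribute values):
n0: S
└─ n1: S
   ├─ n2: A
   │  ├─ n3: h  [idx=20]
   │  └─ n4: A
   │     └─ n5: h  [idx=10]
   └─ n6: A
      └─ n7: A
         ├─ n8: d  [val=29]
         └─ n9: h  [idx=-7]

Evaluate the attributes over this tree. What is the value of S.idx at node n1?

true

1. n2.acc = "vq"  ["vq"]
2. n2.fin = "zx"  ["zx"]
3. n2.mk = true  [true]
4. n3.idx = 20  [terminal]
5. n4.acc = "wzx"  ["w" ++ A₀.fin]
6. n4.fin = "vqr"  [A₀.acc ++ "r"]
7. n4.mk = true  [A₀.mk == true]
8. n5.idx = 10  [terminal]
9. n4.lab = false  [A.mk == false]
10. n2.lab = true  [h.idx > 19]
11. n6.acc = "zm"  ["zm"]
12. n6.fin = "mn"  ["mn"]
13. n6.mk = false  [A₀.lab == false]
14. n7.acc = "mnw"  [A₀.fin ++ "w"]
15. n7.fin = "mnzm"  [A₀.fin ++ A₀.acc]
16. n7.mk = false  [A₀.mk == true]
17. n8.val = 29  [terminal]
18. n9.idx = -7  [terminal]
19. n7.lab = true  [h.idx > -8]
20. n6.lab = false  [A₀.mk == true]
21. n1.env = 14  [14]
22. n1.idx = true  [A₁.lab == false]
23. n0.env = 1  [1]
24. n0.idx = false  [S₁.idx == false]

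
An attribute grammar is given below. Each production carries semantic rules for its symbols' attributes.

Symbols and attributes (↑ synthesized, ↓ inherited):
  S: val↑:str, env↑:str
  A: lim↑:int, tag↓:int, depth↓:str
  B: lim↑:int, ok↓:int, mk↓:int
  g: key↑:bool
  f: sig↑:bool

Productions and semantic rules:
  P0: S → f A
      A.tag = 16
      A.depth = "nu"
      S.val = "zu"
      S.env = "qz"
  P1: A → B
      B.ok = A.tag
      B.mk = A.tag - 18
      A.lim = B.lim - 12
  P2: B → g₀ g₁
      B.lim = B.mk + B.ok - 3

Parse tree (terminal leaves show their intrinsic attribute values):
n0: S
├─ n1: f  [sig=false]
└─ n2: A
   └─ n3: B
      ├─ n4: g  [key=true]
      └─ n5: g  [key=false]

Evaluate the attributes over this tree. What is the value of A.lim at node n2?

1. n1.sig = false  [terminal]
2. n2.tag = 16  [16]
3. n2.depth = "nu"  ["nu"]
4. n3.ok = 16  [A.tag]
5. n3.mk = -2  [A.tag - 18]
6. n4.key = true  [terminal]
7. n5.key = false  [terminal]
8. n3.lim = 11  [B.mk + B.ok - 3]
9. n2.lim = -1  [B.lim - 12]
10. n0.val = "zu"  ["zu"]
11. n0.env = "qz"  ["qz"]

-1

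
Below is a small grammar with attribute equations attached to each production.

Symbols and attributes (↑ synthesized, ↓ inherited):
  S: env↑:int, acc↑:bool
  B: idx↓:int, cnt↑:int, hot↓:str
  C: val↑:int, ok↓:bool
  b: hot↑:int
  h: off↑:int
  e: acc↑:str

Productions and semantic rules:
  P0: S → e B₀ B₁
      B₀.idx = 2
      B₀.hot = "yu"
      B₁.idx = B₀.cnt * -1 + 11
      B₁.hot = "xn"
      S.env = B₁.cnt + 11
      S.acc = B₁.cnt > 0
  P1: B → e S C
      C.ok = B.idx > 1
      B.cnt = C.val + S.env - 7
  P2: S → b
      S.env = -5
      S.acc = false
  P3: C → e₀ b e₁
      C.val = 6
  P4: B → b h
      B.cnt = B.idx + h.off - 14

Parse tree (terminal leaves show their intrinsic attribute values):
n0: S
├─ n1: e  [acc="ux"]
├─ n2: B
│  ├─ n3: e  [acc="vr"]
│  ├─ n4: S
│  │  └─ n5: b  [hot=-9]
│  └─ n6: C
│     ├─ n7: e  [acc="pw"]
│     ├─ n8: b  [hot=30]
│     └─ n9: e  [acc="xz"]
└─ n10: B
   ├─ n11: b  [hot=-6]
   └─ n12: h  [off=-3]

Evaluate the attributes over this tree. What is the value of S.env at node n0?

1. n1.acc = "ux"  [terminal]
2. n2.idx = 2  [2]
3. n2.hot = "yu"  ["yu"]
4. n3.acc = "vr"  [terminal]
5. n5.hot = -9  [terminal]
6. n4.env = -5  [-5]
7. n4.acc = false  [false]
8. n6.ok = true  [B.idx > 1]
9. n7.acc = "pw"  [terminal]
10. n8.hot = 30  [terminal]
11. n9.acc = "xz"  [terminal]
12. n6.val = 6  [6]
13. n2.cnt = -6  [C.val + S.env - 7]
14. n10.idx = 17  [B₀.cnt * -1 + 11]
15. n10.hot = "xn"  ["xn"]
16. n11.hot = -6  [terminal]
17. n12.off = -3  [terminal]
18. n10.cnt = 0  [B.idx + h.off - 14]
19. n0.env = 11  [B₁.cnt + 11]
20. n0.acc = false  [B₁.cnt > 0]

11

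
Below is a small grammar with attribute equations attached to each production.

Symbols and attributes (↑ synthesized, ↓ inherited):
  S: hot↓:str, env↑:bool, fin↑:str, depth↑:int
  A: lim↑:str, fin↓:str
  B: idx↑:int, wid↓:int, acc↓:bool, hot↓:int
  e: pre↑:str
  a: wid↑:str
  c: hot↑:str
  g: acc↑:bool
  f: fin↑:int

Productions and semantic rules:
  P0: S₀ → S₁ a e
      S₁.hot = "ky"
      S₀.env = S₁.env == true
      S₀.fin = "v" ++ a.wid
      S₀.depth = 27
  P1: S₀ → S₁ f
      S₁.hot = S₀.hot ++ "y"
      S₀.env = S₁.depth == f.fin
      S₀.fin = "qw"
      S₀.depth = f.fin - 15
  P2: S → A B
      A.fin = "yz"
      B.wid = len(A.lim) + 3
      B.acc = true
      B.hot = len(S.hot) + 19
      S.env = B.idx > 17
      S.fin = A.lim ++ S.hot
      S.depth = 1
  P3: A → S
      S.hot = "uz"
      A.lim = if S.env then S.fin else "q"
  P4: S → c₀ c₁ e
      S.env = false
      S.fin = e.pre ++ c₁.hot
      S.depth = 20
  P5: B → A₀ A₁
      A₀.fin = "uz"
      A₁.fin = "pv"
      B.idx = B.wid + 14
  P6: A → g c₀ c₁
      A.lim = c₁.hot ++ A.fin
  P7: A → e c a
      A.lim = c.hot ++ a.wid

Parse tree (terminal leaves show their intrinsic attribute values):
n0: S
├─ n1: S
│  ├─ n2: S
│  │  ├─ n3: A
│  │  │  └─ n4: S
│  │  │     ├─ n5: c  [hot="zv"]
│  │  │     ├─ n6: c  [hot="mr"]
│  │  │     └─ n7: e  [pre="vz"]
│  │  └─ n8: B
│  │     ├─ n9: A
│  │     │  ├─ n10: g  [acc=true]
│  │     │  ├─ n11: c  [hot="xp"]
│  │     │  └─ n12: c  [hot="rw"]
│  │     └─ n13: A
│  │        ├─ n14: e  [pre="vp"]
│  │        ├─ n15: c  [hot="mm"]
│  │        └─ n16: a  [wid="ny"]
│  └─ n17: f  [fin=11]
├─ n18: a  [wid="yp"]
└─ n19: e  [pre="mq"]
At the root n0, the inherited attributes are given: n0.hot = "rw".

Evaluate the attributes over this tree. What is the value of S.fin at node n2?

1. n0.hot = "rw"  [given at root]
2. n1.hot = "ky"  ["ky"]
3. n2.hot = "kyy"  [S₀.hot ++ "y"]
4. n3.fin = "yz"  ["yz"]
5. n4.hot = "uz"  ["uz"]
6. n5.hot = "zv"  [terminal]
7. n6.hot = "mr"  [terminal]
8. n7.pre = "vz"  [terminal]
9. n4.env = false  [false]
10. n4.fin = "vzmr"  [e.pre ++ c₁.hot]
11. n4.depth = 20  [20]
12. n3.lim = "q"  [if S.env then S.fin else "q"]
13. n8.wid = 4  [len(A.lim) + 3]
14. n8.acc = true  [true]
15. n8.hot = 22  [len(S.hot) + 19]
16. n9.fin = "uz"  ["uz"]
17. n10.acc = true  [terminal]
18. n11.hot = "xp"  [terminal]
19. n12.hot = "rw"  [terminal]
20. n9.lim = "rwuz"  [c₁.hot ++ A.fin]
21. n13.fin = "pv"  ["pv"]
22. n14.pre = "vp"  [terminal]
23. n15.hot = "mm"  [terminal]
24. n16.wid = "ny"  [terminal]
25. n13.lim = "mmny"  [c.hot ++ a.wid]
26. n8.idx = 18  [B.wid + 14]
27. n2.env = true  [B.idx > 17]
28. n2.fin = "qkyy"  [A.lim ++ S.hot]
29. n2.depth = 1  [1]
30. n17.fin = 11  [terminal]
31. n1.env = false  [S₁.depth == f.fin]
32. n1.fin = "qw"  ["qw"]
33. n1.depth = -4  [f.fin - 15]
34. n18.wid = "yp"  [terminal]
35. n19.pre = "mq"  [terminal]
36. n0.env = false  [S₁.env == true]
37. n0.fin = "vyp"  ["v" ++ a.wid]
38. n0.depth = 27  [27]

"qkyy"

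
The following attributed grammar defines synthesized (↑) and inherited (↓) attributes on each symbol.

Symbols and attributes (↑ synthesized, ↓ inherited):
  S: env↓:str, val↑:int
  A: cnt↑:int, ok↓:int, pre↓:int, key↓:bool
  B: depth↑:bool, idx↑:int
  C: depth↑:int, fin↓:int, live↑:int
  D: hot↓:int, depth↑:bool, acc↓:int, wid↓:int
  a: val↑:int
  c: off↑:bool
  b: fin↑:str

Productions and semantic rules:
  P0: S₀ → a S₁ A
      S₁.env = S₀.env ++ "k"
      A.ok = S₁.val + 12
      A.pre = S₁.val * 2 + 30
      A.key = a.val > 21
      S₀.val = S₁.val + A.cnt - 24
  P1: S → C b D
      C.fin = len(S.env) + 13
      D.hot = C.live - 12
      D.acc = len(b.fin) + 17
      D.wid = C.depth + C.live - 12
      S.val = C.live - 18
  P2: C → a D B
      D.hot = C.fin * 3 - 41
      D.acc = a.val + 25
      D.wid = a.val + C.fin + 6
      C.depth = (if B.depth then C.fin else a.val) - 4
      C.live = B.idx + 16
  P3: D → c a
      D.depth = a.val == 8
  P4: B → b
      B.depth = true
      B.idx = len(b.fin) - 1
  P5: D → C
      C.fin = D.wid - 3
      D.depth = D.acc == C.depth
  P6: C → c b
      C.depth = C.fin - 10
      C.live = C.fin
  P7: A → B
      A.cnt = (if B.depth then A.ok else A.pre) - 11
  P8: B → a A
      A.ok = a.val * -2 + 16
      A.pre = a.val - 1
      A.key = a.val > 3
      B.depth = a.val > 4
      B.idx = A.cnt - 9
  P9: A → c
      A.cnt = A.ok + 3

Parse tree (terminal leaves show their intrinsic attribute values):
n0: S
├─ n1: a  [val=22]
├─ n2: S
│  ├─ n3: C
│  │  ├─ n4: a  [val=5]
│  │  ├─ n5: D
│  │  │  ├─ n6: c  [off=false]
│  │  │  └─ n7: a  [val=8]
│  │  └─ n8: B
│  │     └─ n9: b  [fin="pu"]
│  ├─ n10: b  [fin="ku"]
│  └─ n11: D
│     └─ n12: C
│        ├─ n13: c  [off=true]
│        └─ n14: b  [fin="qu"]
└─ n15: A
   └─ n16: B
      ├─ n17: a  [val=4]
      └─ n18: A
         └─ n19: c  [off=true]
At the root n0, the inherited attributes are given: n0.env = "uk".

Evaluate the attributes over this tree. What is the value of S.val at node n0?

1. n0.env = "uk"  [given at root]
2. n1.val = 22  [terminal]
3. n2.env = "ukk"  [S₀.env ++ "k"]
4. n3.fin = 16  [len(S.env) + 13]
5. n4.val = 5  [terminal]
6. n5.hot = 7  [C.fin * 3 - 41]
7. n5.acc = 30  [a.val + 25]
8. n5.wid = 27  [a.val + C.fin + 6]
9. n6.off = false  [terminal]
10. n7.val = 8  [terminal]
11. n5.depth = true  [a.val == 8]
12. n9.fin = "pu"  [terminal]
13. n8.depth = true  [true]
14. n8.idx = 1  [len(b.fin) - 1]
15. n3.depth = 12  [(if B.depth then C.fin else a.val) - 4]
16. n3.live = 17  [B.idx + 16]
17. n10.fin = "ku"  [terminal]
18. n11.hot = 5  [C.live - 12]
19. n11.acc = 19  [len(b.fin) + 17]
20. n11.wid = 17  [C.depth + C.live - 12]
21. n12.fin = 14  [D.wid - 3]
22. n13.off = true  [terminal]
23. n14.fin = "qu"  [terminal]
24. n12.depth = 4  [C.fin - 10]
25. n12.live = 14  [C.fin]
26. n11.depth = false  [D.acc == C.depth]
27. n2.val = -1  [C.live - 18]
28. n15.ok = 11  [S₁.val + 12]
29. n15.pre = 28  [S₁.val * 2 + 30]
30. n15.key = true  [a.val > 21]
31. n17.val = 4  [terminal]
32. n18.ok = 8  [a.val * -2 + 16]
33. n18.pre = 3  [a.val - 1]
34. n18.key = true  [a.val > 3]
35. n19.off = true  [terminal]
36. n18.cnt = 11  [A.ok + 3]
37. n16.depth = false  [a.val > 4]
38. n16.idx = 2  [A.cnt - 9]
39. n15.cnt = 17  [(if B.depth then A.ok else A.pre) - 11]
40. n0.val = -8  [S₁.val + A.cnt - 24]

-8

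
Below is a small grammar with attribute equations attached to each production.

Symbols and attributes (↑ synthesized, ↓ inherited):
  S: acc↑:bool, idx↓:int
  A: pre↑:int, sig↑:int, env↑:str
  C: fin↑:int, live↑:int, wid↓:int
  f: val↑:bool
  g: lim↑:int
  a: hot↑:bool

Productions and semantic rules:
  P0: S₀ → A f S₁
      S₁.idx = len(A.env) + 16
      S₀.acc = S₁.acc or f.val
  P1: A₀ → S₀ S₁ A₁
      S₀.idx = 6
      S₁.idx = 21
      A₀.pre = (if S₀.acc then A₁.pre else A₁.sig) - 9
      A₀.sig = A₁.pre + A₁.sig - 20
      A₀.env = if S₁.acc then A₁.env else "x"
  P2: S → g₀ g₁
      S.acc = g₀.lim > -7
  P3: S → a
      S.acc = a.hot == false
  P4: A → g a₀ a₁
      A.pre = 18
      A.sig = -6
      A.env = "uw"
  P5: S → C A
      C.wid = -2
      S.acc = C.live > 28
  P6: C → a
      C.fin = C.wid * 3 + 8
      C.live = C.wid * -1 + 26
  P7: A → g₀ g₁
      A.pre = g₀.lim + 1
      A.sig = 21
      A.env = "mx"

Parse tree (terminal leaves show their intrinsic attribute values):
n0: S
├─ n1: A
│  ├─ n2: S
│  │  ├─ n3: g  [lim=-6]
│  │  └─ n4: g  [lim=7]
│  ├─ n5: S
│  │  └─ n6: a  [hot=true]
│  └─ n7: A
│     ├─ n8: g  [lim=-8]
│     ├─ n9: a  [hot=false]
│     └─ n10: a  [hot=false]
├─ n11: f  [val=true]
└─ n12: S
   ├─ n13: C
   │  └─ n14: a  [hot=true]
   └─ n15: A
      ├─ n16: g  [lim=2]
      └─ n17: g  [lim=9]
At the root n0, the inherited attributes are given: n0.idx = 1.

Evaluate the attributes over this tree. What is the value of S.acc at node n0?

1. n0.idx = 1  [given at root]
2. n2.idx = 6  [6]
3. n3.lim = -6  [terminal]
4. n4.lim = 7  [terminal]
5. n2.acc = true  [g₀.lim > -7]
6. n5.idx = 21  [21]
7. n6.hot = true  [terminal]
8. n5.acc = false  [a.hot == false]
9. n8.lim = -8  [terminal]
10. n9.hot = false  [terminal]
11. n10.hot = false  [terminal]
12. n7.pre = 18  [18]
13. n7.sig = -6  [-6]
14. n7.env = "uw"  ["uw"]
15. n1.pre = 9  [(if S₀.acc then A₁.pre else A₁.sig) - 9]
16. n1.sig = -8  [A₁.pre + A₁.sig - 20]
17. n1.env = "x"  [if S₁.acc then A₁.env else "x"]
18. n11.val = true  [terminal]
19. n12.idx = 17  [len(A.env) + 16]
20. n13.wid = -2  [-2]
21. n14.hot = true  [terminal]
22. n13.fin = 2  [C.wid * 3 + 8]
23. n13.live = 28  [C.wid * -1 + 26]
24. n16.lim = 2  [terminal]
25. n17.lim = 9  [terminal]
26. n15.pre = 3  [g₀.lim + 1]
27. n15.sig = 21  [21]
28. n15.env = "mx"  ["mx"]
29. n12.acc = false  [C.live > 28]
30. n0.acc = true  [S₁.acc or f.val]

true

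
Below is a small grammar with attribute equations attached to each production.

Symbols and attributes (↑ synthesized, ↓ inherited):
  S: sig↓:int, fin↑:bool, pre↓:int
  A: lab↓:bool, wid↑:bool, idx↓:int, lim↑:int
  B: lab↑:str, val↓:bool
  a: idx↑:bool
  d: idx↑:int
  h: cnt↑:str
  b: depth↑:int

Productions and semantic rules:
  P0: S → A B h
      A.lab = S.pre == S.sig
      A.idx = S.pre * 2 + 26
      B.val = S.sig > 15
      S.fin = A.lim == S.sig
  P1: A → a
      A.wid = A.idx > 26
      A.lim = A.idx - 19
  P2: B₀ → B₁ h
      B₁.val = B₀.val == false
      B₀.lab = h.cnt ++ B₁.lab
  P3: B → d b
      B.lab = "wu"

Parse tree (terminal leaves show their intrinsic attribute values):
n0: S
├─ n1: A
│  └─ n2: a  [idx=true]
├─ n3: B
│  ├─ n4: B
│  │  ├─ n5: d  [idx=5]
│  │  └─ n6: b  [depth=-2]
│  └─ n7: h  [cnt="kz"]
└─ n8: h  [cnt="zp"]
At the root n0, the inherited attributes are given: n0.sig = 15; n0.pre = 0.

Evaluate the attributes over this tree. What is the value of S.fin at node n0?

1. n0.sig = 15  [given at root]
2. n0.pre = 0  [given at root]
3. n1.lab = false  [S.pre == S.sig]
4. n1.idx = 26  [S.pre * 2 + 26]
5. n2.idx = true  [terminal]
6. n1.wid = false  [A.idx > 26]
7. n1.lim = 7  [A.idx - 19]
8. n3.val = false  [S.sig > 15]
9. n4.val = true  [B₀.val == false]
10. n5.idx = 5  [terminal]
11. n6.depth = -2  [terminal]
12. n4.lab = "wu"  ["wu"]
13. n7.cnt = "kz"  [terminal]
14. n3.lab = "kzwu"  [h.cnt ++ B₁.lab]
15. n8.cnt = "zp"  [terminal]
16. n0.fin = false  [A.lim == S.sig]

false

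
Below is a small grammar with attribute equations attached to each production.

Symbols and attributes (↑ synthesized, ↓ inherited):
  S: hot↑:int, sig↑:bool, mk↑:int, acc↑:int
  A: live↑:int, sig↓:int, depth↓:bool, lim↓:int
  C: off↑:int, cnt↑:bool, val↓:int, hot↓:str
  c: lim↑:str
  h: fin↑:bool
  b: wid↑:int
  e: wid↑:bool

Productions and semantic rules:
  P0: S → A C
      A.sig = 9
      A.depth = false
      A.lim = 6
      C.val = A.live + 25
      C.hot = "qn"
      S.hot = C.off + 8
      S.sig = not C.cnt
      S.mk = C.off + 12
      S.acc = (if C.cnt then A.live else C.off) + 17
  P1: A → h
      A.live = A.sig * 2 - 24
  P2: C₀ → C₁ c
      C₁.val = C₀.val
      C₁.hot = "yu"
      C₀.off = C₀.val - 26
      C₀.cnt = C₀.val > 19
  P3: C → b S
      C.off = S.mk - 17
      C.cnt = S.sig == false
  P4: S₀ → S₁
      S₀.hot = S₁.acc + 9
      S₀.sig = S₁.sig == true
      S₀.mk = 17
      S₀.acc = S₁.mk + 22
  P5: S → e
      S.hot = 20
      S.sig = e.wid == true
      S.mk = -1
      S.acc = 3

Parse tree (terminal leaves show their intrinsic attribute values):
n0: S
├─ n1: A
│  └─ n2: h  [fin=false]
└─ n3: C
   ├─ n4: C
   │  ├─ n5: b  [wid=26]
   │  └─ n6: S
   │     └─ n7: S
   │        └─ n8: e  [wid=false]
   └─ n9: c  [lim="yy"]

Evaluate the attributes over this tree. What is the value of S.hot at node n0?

1. n1.sig = 9  [9]
2. n1.depth = false  [false]
3. n1.lim = 6  [6]
4. n2.fin = false  [terminal]
5. n1.live = -6  [A.sig * 2 - 24]
6. n3.val = 19  [A.live + 25]
7. n3.hot = "qn"  ["qn"]
8. n4.val = 19  [C₀.val]
9. n4.hot = "yu"  ["yu"]
10. n5.wid = 26  [terminal]
11. n8.wid = false  [terminal]
12. n7.hot = 20  [20]
13. n7.sig = false  [e.wid == true]
14. n7.mk = -1  [-1]
15. n7.acc = 3  [3]
16. n6.hot = 12  [S₁.acc + 9]
17. n6.sig = false  [S₁.sig == true]
18. n6.mk = 17  [17]
19. n6.acc = 21  [S₁.mk + 22]
20. n4.off = 0  [S.mk - 17]
21. n4.cnt = true  [S.sig == false]
22. n9.lim = "yy"  [terminal]
23. n3.off = -7  [C₀.val - 26]
24. n3.cnt = false  [C₀.val > 19]
25. n0.hot = 1  [C.off + 8]
26. n0.sig = true  [not C.cnt]
27. n0.mk = 5  [C.off + 12]
28. n0.acc = 10  [(if C.cnt then A.live else C.off) + 17]

1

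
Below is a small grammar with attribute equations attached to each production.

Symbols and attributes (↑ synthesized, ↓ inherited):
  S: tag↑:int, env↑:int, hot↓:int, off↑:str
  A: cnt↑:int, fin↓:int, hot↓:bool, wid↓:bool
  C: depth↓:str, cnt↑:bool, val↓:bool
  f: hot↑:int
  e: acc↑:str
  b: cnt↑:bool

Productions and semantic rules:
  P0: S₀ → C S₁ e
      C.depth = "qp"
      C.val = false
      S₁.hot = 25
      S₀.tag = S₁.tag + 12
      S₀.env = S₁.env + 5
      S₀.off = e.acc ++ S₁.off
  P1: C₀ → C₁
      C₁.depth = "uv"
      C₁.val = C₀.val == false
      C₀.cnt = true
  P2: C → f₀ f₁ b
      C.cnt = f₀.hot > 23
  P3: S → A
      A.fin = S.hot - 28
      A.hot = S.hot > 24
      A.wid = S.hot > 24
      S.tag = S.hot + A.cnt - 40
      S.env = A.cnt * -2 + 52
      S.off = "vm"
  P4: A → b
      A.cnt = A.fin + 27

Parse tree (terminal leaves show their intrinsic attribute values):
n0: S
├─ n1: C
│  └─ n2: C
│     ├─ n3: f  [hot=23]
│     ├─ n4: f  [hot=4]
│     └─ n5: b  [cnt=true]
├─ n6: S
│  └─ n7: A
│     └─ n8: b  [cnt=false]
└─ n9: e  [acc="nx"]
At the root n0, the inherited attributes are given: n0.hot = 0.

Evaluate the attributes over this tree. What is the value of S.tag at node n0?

21

1. n0.hot = 0  [given at root]
2. n1.depth = "qp"  ["qp"]
3. n1.val = false  [false]
4. n2.depth = "uv"  ["uv"]
5. n2.val = true  [C₀.val == false]
6. n3.hot = 23  [terminal]
7. n4.hot = 4  [terminal]
8. n5.cnt = true  [terminal]
9. n2.cnt = false  [f₀.hot > 23]
10. n1.cnt = true  [true]
11. n6.hot = 25  [25]
12. n7.fin = -3  [S.hot - 28]
13. n7.hot = true  [S.hot > 24]
14. n7.wid = true  [S.hot > 24]
15. n8.cnt = false  [terminal]
16. n7.cnt = 24  [A.fin + 27]
17. n6.tag = 9  [S.hot + A.cnt - 40]
18. n6.env = 4  [A.cnt * -2 + 52]
19. n6.off = "vm"  ["vm"]
20. n9.acc = "nx"  [terminal]
21. n0.tag = 21  [S₁.tag + 12]
22. n0.env = 9  [S₁.env + 5]
23. n0.off = "nxvm"  [e.acc ++ S₁.off]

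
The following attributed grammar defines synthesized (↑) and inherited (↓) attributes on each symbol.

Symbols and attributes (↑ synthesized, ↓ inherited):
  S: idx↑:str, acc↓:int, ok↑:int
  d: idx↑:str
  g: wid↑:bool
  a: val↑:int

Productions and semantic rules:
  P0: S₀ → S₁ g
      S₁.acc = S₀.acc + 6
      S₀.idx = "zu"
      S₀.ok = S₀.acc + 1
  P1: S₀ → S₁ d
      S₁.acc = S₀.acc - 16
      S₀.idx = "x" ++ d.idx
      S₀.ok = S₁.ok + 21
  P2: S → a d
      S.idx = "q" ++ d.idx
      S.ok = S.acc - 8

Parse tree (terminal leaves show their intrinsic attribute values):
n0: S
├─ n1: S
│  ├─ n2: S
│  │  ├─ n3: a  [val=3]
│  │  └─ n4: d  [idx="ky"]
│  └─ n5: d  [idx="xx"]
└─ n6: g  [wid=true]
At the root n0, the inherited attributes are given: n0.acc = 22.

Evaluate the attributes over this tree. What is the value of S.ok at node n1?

1. n0.acc = 22  [given at root]
2. n1.acc = 28  [S₀.acc + 6]
3. n2.acc = 12  [S₀.acc - 16]
4. n3.val = 3  [terminal]
5. n4.idx = "ky"  [terminal]
6. n2.idx = "qky"  ["q" ++ d.idx]
7. n2.ok = 4  [S.acc - 8]
8. n5.idx = "xx"  [terminal]
9. n1.idx = "xxx"  ["x" ++ d.idx]
10. n1.ok = 25  [S₁.ok + 21]
11. n6.wid = true  [terminal]
12. n0.idx = "zu"  ["zu"]
13. n0.ok = 23  [S₀.acc + 1]

25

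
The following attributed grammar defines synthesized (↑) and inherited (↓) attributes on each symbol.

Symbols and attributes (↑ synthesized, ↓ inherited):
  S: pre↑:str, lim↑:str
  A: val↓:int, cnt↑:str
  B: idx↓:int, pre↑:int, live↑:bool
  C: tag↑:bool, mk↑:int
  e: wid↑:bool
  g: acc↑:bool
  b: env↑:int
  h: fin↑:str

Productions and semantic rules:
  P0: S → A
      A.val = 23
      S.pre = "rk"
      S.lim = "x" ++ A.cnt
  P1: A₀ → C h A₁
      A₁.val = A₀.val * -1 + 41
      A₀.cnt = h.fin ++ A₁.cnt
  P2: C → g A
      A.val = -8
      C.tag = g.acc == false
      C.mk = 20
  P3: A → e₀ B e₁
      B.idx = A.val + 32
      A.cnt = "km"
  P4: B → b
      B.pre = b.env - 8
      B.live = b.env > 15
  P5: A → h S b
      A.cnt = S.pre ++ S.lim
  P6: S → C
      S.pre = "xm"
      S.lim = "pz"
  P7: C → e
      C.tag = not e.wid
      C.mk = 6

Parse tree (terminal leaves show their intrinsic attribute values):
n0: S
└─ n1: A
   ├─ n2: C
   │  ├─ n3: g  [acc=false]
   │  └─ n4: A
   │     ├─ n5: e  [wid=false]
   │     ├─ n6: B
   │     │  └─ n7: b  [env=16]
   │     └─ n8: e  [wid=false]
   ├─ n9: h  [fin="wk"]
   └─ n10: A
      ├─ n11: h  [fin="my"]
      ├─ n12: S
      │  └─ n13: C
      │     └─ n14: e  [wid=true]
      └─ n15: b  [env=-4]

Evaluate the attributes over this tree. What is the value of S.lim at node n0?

"xwkxmpz"

1. n1.val = 23  [23]
2. n3.acc = false  [terminal]
3. n4.val = -8  [-8]
4. n5.wid = false  [terminal]
5. n6.idx = 24  [A.val + 32]
6. n7.env = 16  [terminal]
7. n6.pre = 8  [b.env - 8]
8. n6.live = true  [b.env > 15]
9. n8.wid = false  [terminal]
10. n4.cnt = "km"  ["km"]
11. n2.tag = true  [g.acc == false]
12. n2.mk = 20  [20]
13. n9.fin = "wk"  [terminal]
14. n10.val = 18  [A₀.val * -1 + 41]
15. n11.fin = "my"  [terminal]
16. n14.wid = true  [terminal]
17. n13.tag = false  [not e.wid]
18. n13.mk = 6  [6]
19. n12.pre = "xm"  ["xm"]
20. n12.lim = "pz"  ["pz"]
21. n15.env = -4  [terminal]
22. n10.cnt = "xmpz"  [S.pre ++ S.lim]
23. n1.cnt = "wkxmpz"  [h.fin ++ A₁.cnt]
24. n0.pre = "rk"  ["rk"]
25. n0.lim = "xwkxmpz"  ["x" ++ A.cnt]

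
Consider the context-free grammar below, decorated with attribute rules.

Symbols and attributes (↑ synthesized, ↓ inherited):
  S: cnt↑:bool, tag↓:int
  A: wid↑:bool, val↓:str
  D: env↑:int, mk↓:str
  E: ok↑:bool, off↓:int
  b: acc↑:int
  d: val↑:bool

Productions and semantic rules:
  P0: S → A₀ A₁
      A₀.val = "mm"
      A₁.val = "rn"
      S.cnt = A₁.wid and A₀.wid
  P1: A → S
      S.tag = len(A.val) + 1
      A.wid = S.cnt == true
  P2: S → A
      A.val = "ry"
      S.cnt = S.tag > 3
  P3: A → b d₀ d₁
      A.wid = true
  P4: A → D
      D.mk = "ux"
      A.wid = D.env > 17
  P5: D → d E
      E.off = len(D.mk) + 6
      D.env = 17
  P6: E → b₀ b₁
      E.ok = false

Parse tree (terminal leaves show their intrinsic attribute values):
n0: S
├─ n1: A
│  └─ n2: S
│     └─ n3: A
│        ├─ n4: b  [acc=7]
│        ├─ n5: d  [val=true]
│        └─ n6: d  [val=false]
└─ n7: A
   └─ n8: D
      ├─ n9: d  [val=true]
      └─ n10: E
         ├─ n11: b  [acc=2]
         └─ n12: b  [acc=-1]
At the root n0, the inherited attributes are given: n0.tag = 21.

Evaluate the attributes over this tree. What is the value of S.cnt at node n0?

false

1. n0.tag = 21  [given at root]
2. n1.val = "mm"  ["mm"]
3. n2.tag = 3  [len(A.val) + 1]
4. n3.val = "ry"  ["ry"]
5. n4.acc = 7  [terminal]
6. n5.val = true  [terminal]
7. n6.val = false  [terminal]
8. n3.wid = true  [true]
9. n2.cnt = false  [S.tag > 3]
10. n1.wid = false  [S.cnt == true]
11. n7.val = "rn"  ["rn"]
12. n8.mk = "ux"  ["ux"]
13. n9.val = true  [terminal]
14. n10.off = 8  [len(D.mk) + 6]
15. n11.acc = 2  [terminal]
16. n12.acc = -1  [terminal]
17. n10.ok = false  [false]
18. n8.env = 17  [17]
19. n7.wid = false  [D.env > 17]
20. n0.cnt = false  [A₁.wid and A₀.wid]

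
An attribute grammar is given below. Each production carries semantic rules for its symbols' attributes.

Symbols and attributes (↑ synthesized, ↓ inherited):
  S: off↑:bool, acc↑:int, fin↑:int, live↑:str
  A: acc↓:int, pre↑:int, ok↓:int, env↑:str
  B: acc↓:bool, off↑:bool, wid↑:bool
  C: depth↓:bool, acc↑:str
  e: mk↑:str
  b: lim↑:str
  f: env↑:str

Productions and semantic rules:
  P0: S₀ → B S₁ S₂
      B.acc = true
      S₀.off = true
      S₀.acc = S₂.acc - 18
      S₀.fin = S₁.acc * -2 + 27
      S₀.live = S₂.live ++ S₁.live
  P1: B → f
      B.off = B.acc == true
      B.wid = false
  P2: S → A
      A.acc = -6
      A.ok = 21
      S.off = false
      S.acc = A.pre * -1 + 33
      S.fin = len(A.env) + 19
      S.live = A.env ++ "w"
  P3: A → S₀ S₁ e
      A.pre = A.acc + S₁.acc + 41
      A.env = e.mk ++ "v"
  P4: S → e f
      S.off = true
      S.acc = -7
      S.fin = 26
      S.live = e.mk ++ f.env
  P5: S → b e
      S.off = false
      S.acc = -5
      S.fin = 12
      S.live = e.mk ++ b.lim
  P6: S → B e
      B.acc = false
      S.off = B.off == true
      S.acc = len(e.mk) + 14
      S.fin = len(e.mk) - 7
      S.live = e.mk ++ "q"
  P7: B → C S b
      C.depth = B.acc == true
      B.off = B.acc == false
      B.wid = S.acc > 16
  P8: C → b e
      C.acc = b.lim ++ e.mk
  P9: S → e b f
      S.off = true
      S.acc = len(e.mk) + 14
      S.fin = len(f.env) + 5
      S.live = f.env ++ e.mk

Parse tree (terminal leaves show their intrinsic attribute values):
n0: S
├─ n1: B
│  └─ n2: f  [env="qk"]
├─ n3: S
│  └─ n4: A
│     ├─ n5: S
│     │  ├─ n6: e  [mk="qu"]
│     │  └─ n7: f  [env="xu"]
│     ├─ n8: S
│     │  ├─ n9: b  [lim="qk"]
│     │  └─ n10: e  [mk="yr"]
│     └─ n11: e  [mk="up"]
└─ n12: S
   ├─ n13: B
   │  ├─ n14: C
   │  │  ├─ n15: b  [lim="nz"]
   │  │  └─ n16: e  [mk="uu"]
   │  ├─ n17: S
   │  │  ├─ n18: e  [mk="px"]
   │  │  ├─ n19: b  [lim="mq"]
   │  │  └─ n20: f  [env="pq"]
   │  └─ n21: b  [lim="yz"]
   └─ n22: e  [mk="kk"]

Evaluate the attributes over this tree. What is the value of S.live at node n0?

1. n1.acc = true  [true]
2. n2.env = "qk"  [terminal]
3. n1.off = true  [B.acc == true]
4. n1.wid = false  [false]
5. n4.acc = -6  [-6]
6. n4.ok = 21  [21]
7. n6.mk = "qu"  [terminal]
8. n7.env = "xu"  [terminal]
9. n5.off = true  [true]
10. n5.acc = -7  [-7]
11. n5.fin = 26  [26]
12. n5.live = "quxu"  [e.mk ++ f.env]
13. n9.lim = "qk"  [terminal]
14. n10.mk = "yr"  [terminal]
15. n8.off = false  [false]
16. n8.acc = -5  [-5]
17. n8.fin = 12  [12]
18. n8.live = "yrqk"  [e.mk ++ b.lim]
19. n11.mk = "up"  [terminal]
20. n4.pre = 30  [A.acc + S₁.acc + 41]
21. n4.env = "upv"  [e.mk ++ "v"]
22. n3.off = false  [false]
23. n3.acc = 3  [A.pre * -1 + 33]
24. n3.fin = 22  [len(A.env) + 19]
25. n3.live = "upvw"  [A.env ++ "w"]
26. n13.acc = false  [false]
27. n14.depth = false  [B.acc == true]
28. n15.lim = "nz"  [terminal]
29. n16.mk = "uu"  [terminal]
30. n14.acc = "nzuu"  [b.lim ++ e.mk]
31. n18.mk = "px"  [terminal]
32. n19.lim = "mq"  [terminal]
33. n20.env = "pq"  [terminal]
34. n17.off = true  [true]
35. n17.acc = 16  [len(e.mk) + 14]
36. n17.fin = 7  [len(f.env) + 5]
37. n17.live = "pqpx"  [f.env ++ e.mk]
38. n21.lim = "yz"  [terminal]
39. n13.off = true  [B.acc == false]
40. n13.wid = false  [S.acc > 16]
41. n22.mk = "kk"  [terminal]
42. n12.off = true  [B.off == true]
43. n12.acc = 16  [len(e.mk) + 14]
44. n12.fin = -5  [len(e.mk) - 7]
45. n12.live = "kkq"  [e.mk ++ "q"]
46. n0.off = true  [true]
47. n0.acc = -2  [S₂.acc - 18]
48. n0.fin = 21  [S₁.acc * -2 + 27]
49. n0.live = "kkqupvw"  [S₂.live ++ S₁.live]

"kkqupvw"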